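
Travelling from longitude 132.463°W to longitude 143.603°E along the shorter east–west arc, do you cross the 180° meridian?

Yes

Naïve |143.603 − -132.463| = 276.066° > 180°, so the shorter arc goes the other way round — across 180°.
Signed shortest Δλ = ((143.603 − -132.463 + 180) mod 360) − 180 = -83.934°.
Going west by 83.934° from -132.463° passes through 180° before reaching +143.603°.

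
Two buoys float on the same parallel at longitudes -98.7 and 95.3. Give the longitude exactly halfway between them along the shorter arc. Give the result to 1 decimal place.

Signed shortest Δλ from -98.7° to +95.3° is -166.0°.
Midpoint longitude = -98.7° + (-166.0°)/2 = -98.7° − 83.0° = -181.7°.
Normalise into (−180°, 180°]: +178.3°.
(The naïve average (-98.7 + +95.3)/2 = -1.7° is on the wrong side of the globe.)

+178.3°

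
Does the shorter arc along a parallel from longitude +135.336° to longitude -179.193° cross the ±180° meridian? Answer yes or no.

Yes

Naïve |-179.193 − 135.336| = 314.529° > 180°, so the shorter arc goes the other way round — across 180°.
Signed shortest Δλ = ((-179.193 − 135.336 + 180) mod 360) − 180 = 45.471°.
Going east by 45.471° from +135.336° passes through 180° before reaching -179.193°.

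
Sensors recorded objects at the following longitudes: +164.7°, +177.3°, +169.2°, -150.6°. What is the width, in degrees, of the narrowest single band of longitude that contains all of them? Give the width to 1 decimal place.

Sort the longitudes: -150.6°, +164.7°, +169.2°, +177.3°.
Eastward gaps between consecutive values (wrapping around): 315.3°, 4.5°, 8.1°, 32.1°.
Largest gap = 315.3° ⇒ minimal covering band is its complement: 360° − 315.3° = 44.7°.
Band runs from +164.7° eastward to -150.6°, crossing the antimeridian.

44.7°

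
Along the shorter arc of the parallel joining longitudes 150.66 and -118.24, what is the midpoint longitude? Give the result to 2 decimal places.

Signed shortest Δλ from +150.66° to -118.24° is +91.10°.
Midpoint longitude = +150.66° + (+91.10°)/2 = +150.66° + 45.55° = +196.21°.
Normalise into (−180°, 180°]: -163.79°.
(The naïve average (+150.66 + -118.24)/2 = 16.21° is on the wrong side of the globe.)

-163.79°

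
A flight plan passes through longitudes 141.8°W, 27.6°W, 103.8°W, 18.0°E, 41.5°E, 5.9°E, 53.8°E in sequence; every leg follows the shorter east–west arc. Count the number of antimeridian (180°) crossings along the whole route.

Leg 1: -141.8° → -27.6°, shortest Δλ = 114.2° (east) — does not cross 180°.
Leg 2: -27.6° → -103.8°, shortest Δλ = -76.2° (west) — does not cross 180°.
Leg 3: -103.8° → +18.0°, shortest Δλ = 121.8° (east) — does not cross 180°.
Leg 4: +18.0° → +41.5°, shortest Δλ = 23.5° (east) — does not cross 180°.
Leg 5: +41.5° → +5.9°, shortest Δλ = -35.6° (west) — does not cross 180°.
Leg 6: +5.9° → +53.8°, shortest Δλ = 47.9° (east) — does not cross 180°.
Total crossings: 0.

0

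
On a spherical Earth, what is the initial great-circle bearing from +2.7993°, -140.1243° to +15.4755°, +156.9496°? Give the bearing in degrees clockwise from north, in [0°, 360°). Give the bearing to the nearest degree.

Δλ = 156.9496 − -140.1243 = 297.0739°; wrapped into (−180°, 180°]: -62.9261°.
θ = atan2( sin Δλ · cos φ₂ , cos φ₁ · sin φ₂ − sin φ₁ · cos φ₂ · cos Δλ )
  = atan2(-0.85814, 0.24509) = -74.061° → normalised to [0°, 360°): 285.939°.

286°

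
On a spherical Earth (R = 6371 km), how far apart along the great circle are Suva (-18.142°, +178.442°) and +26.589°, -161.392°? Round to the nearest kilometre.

5429 km

Δλ = -161.392 − 178.442 = -339.834°; wrapped into (−180°, 180°]: 20.166°.
Δφ = 26.589 − -18.142 = 44.731°.
a = sin²(Δφ/2) + cos φ₁ · cos φ₂ · sin²(Δλ/2) = 0.170837.
c = 2·atan2(√a, √(1−a)) = 0.85220 rad → d = 6371·c ≈ 5429.40 km.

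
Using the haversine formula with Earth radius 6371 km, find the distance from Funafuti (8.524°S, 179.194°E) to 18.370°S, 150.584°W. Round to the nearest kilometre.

3440 km

Δλ = -150.584 − 179.194 = -329.778°; wrapped into (−180°, 180°]: 30.222°.
Δφ = -18.370 − -8.524 = -9.846°.
a = sin²(Δφ/2) + cos φ₁ · cos φ₂ · sin²(Δλ/2) = 0.071148.
c = 2·atan2(√a, √(1−a)) = 0.54001 rad → d = 6371·c ≈ 3440.40 km.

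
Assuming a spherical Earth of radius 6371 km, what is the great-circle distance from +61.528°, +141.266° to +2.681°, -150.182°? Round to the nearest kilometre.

Δλ = -150.182 − 141.266 = -291.448°; wrapped into (−180°, 180°]: 68.552°.
Δφ = 2.681 − 61.528 = -58.847°.
a = sin²(Δφ/2) + cos φ₁ · cos φ₂ · sin²(Δλ/2) = 0.392377.
c = 2·atan2(√a, √(1−a)) = 1.35385 rad → d = 6371·c ≈ 8625.39 km.

8625 km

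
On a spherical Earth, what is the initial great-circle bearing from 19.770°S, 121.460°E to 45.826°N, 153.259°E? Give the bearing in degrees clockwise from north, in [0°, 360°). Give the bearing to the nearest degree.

Δλ = 153.259 − 121.460 = 31.799°.
θ = atan2( sin Δλ · cos φ₂ , cos φ₁ · sin φ₂ − sin φ₁ · cos φ₂ · cos Δλ )
  = atan2(0.36719, 0.87528) = 22.759° → normalised to [0°, 360°): 22.759°.

23°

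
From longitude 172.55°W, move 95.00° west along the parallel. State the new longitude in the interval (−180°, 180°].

92.45°E

Start at -172.55°; shift −95.00° → -267.55°.
-267.55° lies outside (−180°, 180°]; add 360° → +92.45°.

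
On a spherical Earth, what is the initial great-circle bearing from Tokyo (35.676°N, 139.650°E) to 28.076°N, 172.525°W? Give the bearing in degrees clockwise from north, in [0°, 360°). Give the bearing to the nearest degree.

87°

Δλ = -172.525 − 139.650 = -312.175°; wrapped into (−180°, 180°]: 47.825°.
θ = atan2( sin Δλ · cos φ₂ , cos φ₁ · sin φ₂ − sin φ₁ · cos φ₂ · cos Δλ )
  = atan2(0.65389, 0.03683) = 86.776° → normalised to [0°, 360°): 86.776°.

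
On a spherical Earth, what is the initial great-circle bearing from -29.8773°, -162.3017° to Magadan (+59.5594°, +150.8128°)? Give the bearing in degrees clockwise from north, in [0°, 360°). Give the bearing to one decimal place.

338.1°

Δλ = 150.8128 − -162.3017 = 313.1145°; wrapped into (−180°, 180°]: -46.8855°.
θ = atan2( sin Δλ · cos φ₂ , cos φ₁ · sin φ₂ − sin φ₁ · cos φ₂ · cos Δλ )
  = atan2(-0.36985, 0.92006) = -21.899° → normalised to [0°, 360°): 338.101°.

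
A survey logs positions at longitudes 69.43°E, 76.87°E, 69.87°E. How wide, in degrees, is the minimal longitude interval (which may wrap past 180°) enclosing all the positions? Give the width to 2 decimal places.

Sort the longitudes: +69.43°, +69.87°, +76.87°.
Eastward gaps between consecutive values (wrapping around): 0.44°, 7.00°, 352.56°.
Largest gap = 352.56° ⇒ minimal covering band is its complement: 360° − 352.56° = 7.44°.
Band runs from +69.43° eastward to +76.87°.

7.44°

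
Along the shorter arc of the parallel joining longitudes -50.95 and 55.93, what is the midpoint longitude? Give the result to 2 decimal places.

Signed shortest Δλ from -50.95° to +55.93° is +106.88°.
Midpoint longitude = -50.95° + (+106.88°)/2 = -50.95° + 53.44° = +2.49°.

+2.49°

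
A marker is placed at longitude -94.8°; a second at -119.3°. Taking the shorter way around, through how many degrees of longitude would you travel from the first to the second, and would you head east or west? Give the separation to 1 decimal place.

Raw difference: -119.3 − -94.8 = -24.5°.
Normalise into (−180°, 180°]: -24.5° stays -24.5°.
Negative ⇒ the second point lies to the west; separation 24.5°.

24.5° west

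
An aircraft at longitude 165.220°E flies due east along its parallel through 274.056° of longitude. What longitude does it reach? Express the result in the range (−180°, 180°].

Start at +165.220°; shift +274.056° → +439.276°.
+439.276° lies outside (−180°, 180°]; subtract 360° → +79.276°.

79.276°E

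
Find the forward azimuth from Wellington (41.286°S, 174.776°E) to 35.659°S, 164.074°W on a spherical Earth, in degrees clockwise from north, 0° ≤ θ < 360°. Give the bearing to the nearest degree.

78°

Δλ = -164.074 − 174.776 = -338.850°; wrapped into (−180°, 180°]: 21.150°.
θ = atan2( sin Δλ · cos φ₂ , cos φ₁ · sin φ₂ − sin φ₁ · cos φ₂ · cos Δλ )
  = atan2(0.29316, 0.06194) = 78.070° → normalised to [0°, 360°): 78.070°.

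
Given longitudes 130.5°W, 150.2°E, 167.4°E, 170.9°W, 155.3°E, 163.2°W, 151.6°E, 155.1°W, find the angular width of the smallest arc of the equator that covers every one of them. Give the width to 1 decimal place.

79.3°

Sort the longitudes: -170.9°, -163.2°, -155.1°, -130.5°, +150.2°, +151.6°, +155.3°, +167.4°.
Eastward gaps between consecutive values (wrapping around): 7.7°, 8.1°, 24.6°, 280.7°, 1.4°, 3.7°, 12.1°, 21.7°.
Largest gap = 280.7° ⇒ minimal covering band is its complement: 360° − 280.7° = 79.3°.
Band runs from +150.2° eastward to -130.5°, crossing the antimeridian.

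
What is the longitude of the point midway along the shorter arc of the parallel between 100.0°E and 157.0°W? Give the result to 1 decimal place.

Signed shortest Δλ from +100.0° to -157.0° is +103.0°.
Midpoint longitude = +100.0° + (+103.0°)/2 = +100.0° + 51.5° = +151.5°.
(The naïve average (+100.0 + -157.0)/2 = -28.5° is on the wrong side of the globe.)

151.5°E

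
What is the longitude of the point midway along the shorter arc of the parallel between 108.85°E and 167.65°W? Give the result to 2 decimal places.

Signed shortest Δλ from +108.85° to -167.65° is +83.50°.
Midpoint longitude = +108.85° + (+83.50°)/2 = +108.85° + 41.75° = +150.60°.
(The naïve average (+108.85 + -167.65)/2 = -29.4° is on the wrong side of the globe.)

150.60°E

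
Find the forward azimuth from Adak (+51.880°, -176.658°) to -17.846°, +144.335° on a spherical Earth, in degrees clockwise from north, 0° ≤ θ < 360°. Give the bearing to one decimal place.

217.8°

Δλ = 144.335 − -176.658 = 320.993°; wrapped into (−180°, 180°]: -39.007°.
θ = atan2( sin Δλ · cos φ₂ , cos φ₁ · sin φ₂ − sin φ₁ · cos φ₂ · cos Δλ )
  = atan2(-0.59913, -0.77110) = -142.154° → normalised to [0°, 360°): 217.846°.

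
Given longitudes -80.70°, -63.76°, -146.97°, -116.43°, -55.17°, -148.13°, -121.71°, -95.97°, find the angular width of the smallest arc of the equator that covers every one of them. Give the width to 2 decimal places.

92.96°

Sort the longitudes: -148.13°, -146.97°, -121.71°, -116.43°, -95.97°, -80.70°, -63.76°, -55.17°.
Eastward gaps between consecutive values (wrapping around): 1.16°, 25.26°, 5.28°, 20.46°, 15.27°, 16.94°, 8.59°, 267.04°.
Largest gap = 267.04° ⇒ minimal covering band is its complement: 360° − 267.04° = 92.96°.
Band runs from -148.13° eastward to -55.17°.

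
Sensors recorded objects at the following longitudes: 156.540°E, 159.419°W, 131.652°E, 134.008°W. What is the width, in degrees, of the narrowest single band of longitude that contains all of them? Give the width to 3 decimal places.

Sort the longitudes: -159.419°, -134.008°, +131.652°, +156.540°.
Eastward gaps between consecutive values (wrapping around): 25.411°, 265.660°, 24.888°, 44.041°.
Largest gap = 265.660° ⇒ minimal covering band is its complement: 360° − 265.660° = 94.340°.
Band runs from +131.652° eastward to -134.008°, crossing the antimeridian.

94.340°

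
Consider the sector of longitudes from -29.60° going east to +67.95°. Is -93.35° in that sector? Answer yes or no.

Band width going east from -29.60° to +67.95°: ((67.95 − -29.60) mod 360) = 97.55°.
Offset of -93.35° east of the west edge: ((-93.35 − -29.60) mod 360) = 296.25°.
296.25° > 97.55° ⇒ outside.

No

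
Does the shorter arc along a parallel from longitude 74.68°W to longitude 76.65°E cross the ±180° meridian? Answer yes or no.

Signed shortest Δλ = ((76.65 − -74.68 + 180) mod 360) − 180 = 151.33°.
Going east by 151.33° from -74.68° reaches +76.65° without touching 180°.

No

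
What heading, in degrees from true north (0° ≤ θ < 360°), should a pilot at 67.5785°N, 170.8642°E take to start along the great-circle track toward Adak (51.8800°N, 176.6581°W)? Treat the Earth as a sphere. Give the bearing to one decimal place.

Δλ = -176.6581 − 170.8642 = -347.5223°; wrapped into (−180°, 180°]: 12.4777°.
θ = atan2( sin Δλ · cos φ₂ , cos φ₁ · sin φ₂ − sin φ₁ · cos φ₂ · cos Δλ )
  = atan2(0.13338, -0.25710) = 152.581° → normalised to [0°, 360°): 152.581°.

152.6°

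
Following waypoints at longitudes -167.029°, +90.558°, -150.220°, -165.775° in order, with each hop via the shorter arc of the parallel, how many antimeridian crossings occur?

Leg 1: -167.029° → +90.558°, shortest Δλ = -102.413° (west) — crosses 180°.
Leg 2: +90.558° → -150.220°, shortest Δλ = 119.222° (east) — crosses 180°.
Leg 3: -150.220° → -165.775°, shortest Δλ = -15.555° (west) — does not cross 180°.
Total crossings: 2.

2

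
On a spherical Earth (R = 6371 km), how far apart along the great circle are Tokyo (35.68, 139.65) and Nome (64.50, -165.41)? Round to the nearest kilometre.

4819 km

Δλ = -165.41 − 139.65 = -305.06°; wrapped into (−180°, 180°]: 54.94°.
Δφ = 64.50 − 35.68 = 28.82°.
a = sin²(Δφ/2) + cos φ₁ · cos φ₂ · sin²(Δλ/2) = 0.136341.
c = 2·atan2(√a, √(1−a)) = 0.75639 rad → d = 6371·c ≈ 4818.96 km.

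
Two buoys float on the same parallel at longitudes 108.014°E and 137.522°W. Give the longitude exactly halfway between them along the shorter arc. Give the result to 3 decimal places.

Signed shortest Δλ from +108.014° to -137.522° is +114.464°.
Midpoint longitude = +108.014° + (+114.464°)/2 = +108.014° + 57.232° = +165.246°.
(The naïve average (+108.014 + -137.522)/2 = -14.754° is on the wrong side of the globe.)

165.246°E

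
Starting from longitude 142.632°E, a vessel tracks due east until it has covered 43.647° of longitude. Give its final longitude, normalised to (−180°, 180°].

173.721°W

Start at +142.632°; shift +43.647° → +186.279°.
+186.279° lies outside (−180°, 180°]; subtract 360° → -173.721°.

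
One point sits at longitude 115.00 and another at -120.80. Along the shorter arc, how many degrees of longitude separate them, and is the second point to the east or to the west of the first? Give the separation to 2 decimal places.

Raw difference: -120.80 − 115.00 = -235.8°.
Normalise into (−180°, 180°]: -235.8° + 360° = 124.2°.
Positive ⇒ the second point lies to the east; separation 124.20°.

124.20° east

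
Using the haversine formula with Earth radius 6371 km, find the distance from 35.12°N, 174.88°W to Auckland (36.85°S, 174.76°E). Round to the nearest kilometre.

8074 km

Δλ = 174.76 − -174.88 = 349.64°; wrapped into (−180°, 180°]: -10.36°.
Δφ = -36.85 − 35.12 = -71.97°.
a = sin²(Δφ/2) + cos φ₁ · cos φ₂ · sin²(Δλ/2) = 0.350578.
c = 2·atan2(√a, √(1−a)) = 1.26731 rad → d = 6371·c ≈ 8074.06 km.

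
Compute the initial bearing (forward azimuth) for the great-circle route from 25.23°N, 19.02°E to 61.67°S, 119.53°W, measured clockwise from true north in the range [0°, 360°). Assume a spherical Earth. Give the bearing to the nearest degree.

Δλ = -119.53 − 19.02 = -138.55°.
θ = atan2( sin Δλ · cos φ₂ , cos φ₁ · sin φ₂ − sin φ₁ · cos φ₂ · cos Δλ )
  = atan2(-0.31414, -0.64464) = -154.020° → normalised to [0°, 360°): 205.980°.

206°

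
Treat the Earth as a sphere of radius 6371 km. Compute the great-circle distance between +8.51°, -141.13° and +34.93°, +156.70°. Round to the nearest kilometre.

Δλ = 156.70 − -141.13 = 297.83°; wrapped into (−180°, 180°]: -62.17°.
Δφ = 34.93 − 8.51 = 26.42°.
a = sin²(Δφ/2) + cos φ₁ · cos φ₂ · sin²(Δλ/2) = 0.268368.
c = 2·atan2(√a, √(1−a)) = 1.08912 rad → d = 6371·c ≈ 6938.79 km.

6939 km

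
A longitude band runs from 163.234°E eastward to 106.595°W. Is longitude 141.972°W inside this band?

Yes

Band width going east from +163.234° to -106.595°: ((-106.595 − 163.234) mod 360) = 90.171°.
Offset of -141.972° east of the west edge: ((-141.972 − 163.234) mod 360) = 54.794°.
54.794° ≤ 90.171° ⇒ inside.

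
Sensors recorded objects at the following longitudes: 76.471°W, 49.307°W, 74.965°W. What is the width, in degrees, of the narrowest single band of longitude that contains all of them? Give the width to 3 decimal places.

27.164°

Sort the longitudes: -76.471°, -74.965°, -49.307°.
Eastward gaps between consecutive values (wrapping around): 1.506°, 25.658°, 332.836°.
Largest gap = 332.836° ⇒ minimal covering band is its complement: 360° − 332.836° = 27.164°.
Band runs from -76.471° eastward to -49.307°.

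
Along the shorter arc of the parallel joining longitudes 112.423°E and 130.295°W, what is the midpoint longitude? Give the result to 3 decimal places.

171.064°E

Signed shortest Δλ from +112.423° to -130.295° is +117.282°.
Midpoint longitude = +112.423° + (+117.282°)/2 = +112.423° + 58.641° = +171.064°.
(The naïve average (+112.423 + -130.295)/2 = -8.936° is on the wrong side of the globe.)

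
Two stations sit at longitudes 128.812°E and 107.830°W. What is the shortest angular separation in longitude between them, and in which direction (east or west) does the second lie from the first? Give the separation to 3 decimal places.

123.358° east

Raw difference: -107.830 − 128.812 = -236.642°.
Normalise into (−180°, 180°]: -236.642° + 360° = 123.358°.
Positive ⇒ the second point lies to the east; separation 123.358°.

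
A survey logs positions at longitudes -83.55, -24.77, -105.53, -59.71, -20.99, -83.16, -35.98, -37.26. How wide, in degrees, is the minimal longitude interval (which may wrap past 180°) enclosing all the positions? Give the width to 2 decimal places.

Sort the longitudes: -105.53°, -83.55°, -83.16°, -59.71°, -37.26°, -35.98°, -24.77°, -20.99°.
Eastward gaps between consecutive values (wrapping around): 21.98°, 0.39°, 23.45°, 22.45°, 1.28°, 11.21°, 3.78°, 275.46°.
Largest gap = 275.46° ⇒ minimal covering band is its complement: 360° − 275.46° = 84.54°.
Band runs from -105.53° eastward to -20.99°.

84.54°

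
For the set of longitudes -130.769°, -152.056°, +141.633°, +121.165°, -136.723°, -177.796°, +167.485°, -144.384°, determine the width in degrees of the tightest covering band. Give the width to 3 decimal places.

108.066°

Sort the longitudes: -177.796°, -152.056°, -144.384°, -136.723°, -130.769°, +121.165°, +141.633°, +167.485°.
Eastward gaps between consecutive values (wrapping around): 25.740°, 7.672°, 7.661°, 5.954°, 251.934°, 20.468°, 25.852°, 14.719°.
Largest gap = 251.934° ⇒ minimal covering band is its complement: 360° − 251.934° = 108.066°.
Band runs from +121.165° eastward to -130.769°, crossing the antimeridian.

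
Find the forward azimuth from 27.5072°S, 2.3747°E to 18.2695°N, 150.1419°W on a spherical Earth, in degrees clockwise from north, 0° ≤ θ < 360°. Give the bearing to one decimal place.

255.8°

Δλ = -150.1419 − 2.3747 = -152.5166°.
θ = atan2( sin Δλ · cos φ₂ , cos φ₁ · sin φ₂ − sin φ₁ · cos φ₂ · cos Δλ )
  = atan2(-0.43823, -0.11103) = -104.218° → normalised to [0°, 360°): 255.782°.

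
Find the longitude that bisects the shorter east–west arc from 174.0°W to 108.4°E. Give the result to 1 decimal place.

147.2°E

Signed shortest Δλ from -174.0° to +108.4° is -77.6°.
Midpoint longitude = -174.0° + (-77.6°)/2 = -174.0° − 38.8° = -212.8°.
Normalise into (−180°, 180°]: +147.2°.
(The naïve average (-174.0 + +108.4)/2 = -32.8° is on the wrong side of the globe.)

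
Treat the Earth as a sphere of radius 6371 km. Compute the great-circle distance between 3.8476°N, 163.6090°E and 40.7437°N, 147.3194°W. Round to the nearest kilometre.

6381 km

Δλ = -147.3194 − 163.6090 = -310.9284°; wrapped into (−180°, 180°]: 49.0716°.
Δφ = 40.7437 − 3.8476 = 36.8961°.
a = sin²(Δφ/2) + cos φ₁ · cos φ₂ · sin²(Δλ/2) = 0.230491.
c = 2·atan2(√a, √(1−a)) = 1.00153 rad → d = 6371·c ≈ 6380.72 km.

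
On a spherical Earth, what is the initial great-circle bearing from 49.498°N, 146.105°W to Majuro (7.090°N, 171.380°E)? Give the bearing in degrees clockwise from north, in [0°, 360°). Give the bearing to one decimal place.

234.6°

Δλ = 171.380 − -146.105 = 317.485°; wrapped into (−180°, 180°]: -42.515°.
θ = atan2( sin Δλ · cos φ₂ , cos φ₁ · sin φ₂ − sin φ₁ · cos φ₂ · cos Δλ )
  = atan2(-0.67062, -0.47603) = -125.369° → normalised to [0°, 360°): 234.631°.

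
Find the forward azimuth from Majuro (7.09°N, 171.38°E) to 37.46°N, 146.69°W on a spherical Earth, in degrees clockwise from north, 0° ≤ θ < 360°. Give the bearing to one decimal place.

45.0°

Δλ = -146.69 − 171.38 = -318.07°; wrapped into (−180°, 180°]: 41.93°.
θ = atan2( sin Δλ · cos φ₂ , cos φ₁ · sin φ₂ − sin φ₁ · cos φ₂ · cos Δλ )
  = atan2(0.53042, 0.53067) = 44.987° → normalised to [0°, 360°): 44.987°.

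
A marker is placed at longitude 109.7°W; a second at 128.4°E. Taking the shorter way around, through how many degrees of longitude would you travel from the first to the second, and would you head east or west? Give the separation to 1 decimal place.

121.9° west

Raw difference: 128.4 − -109.7 = 238.1°.
Normalise into (−180°, 180°]: 238.1° − 360° = -121.9°.
Negative ⇒ the second point lies to the west; separation 121.9°.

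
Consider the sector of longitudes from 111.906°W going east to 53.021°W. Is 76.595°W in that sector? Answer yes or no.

Band width going east from -111.906° to -53.021°: ((-53.021 − -111.906) mod 360) = 58.885°.
Offset of -76.595° east of the west edge: ((-76.595 − -111.906) mod 360) = 35.311°.
35.311° ≤ 58.885° ⇒ inside.

Yes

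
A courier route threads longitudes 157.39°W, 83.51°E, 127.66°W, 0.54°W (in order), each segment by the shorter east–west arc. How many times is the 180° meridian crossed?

2

Leg 1: -157.39° → +83.51°, shortest Δλ = -119.1° (west) — crosses 180°.
Leg 2: +83.51° → -127.66°, shortest Δλ = 148.83° (east) — crosses 180°.
Leg 3: -127.66° → -0.54°, shortest Δλ = 127.12° (east) — does not cross 180°.
Total crossings: 2.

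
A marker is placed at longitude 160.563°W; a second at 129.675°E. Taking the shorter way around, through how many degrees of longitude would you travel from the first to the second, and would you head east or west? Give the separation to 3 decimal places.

69.762° west

Raw difference: 129.675 − -160.563 = 290.238°.
Normalise into (−180°, 180°]: 290.238° − 360° = -69.762°.
Negative ⇒ the second point lies to the west; separation 69.762°.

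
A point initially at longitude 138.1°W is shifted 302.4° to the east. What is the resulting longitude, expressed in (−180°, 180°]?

Start at -138.1°; shift +302.4° → +164.3°.
+164.3° already lies in (−180°, 180°].

164.3°E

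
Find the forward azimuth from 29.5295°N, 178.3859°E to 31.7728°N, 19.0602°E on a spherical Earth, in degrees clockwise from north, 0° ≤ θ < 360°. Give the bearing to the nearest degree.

341°

Δλ = 19.0602 − 178.3859 = -159.3257°.
θ = atan2( sin Δλ · cos φ₂ , cos φ₁ · sin φ₂ − sin φ₁ · cos φ₂ · cos Δλ )
  = atan2(-0.30015, 0.85018) = -19.445° → normalised to [0°, 360°): 340.555°.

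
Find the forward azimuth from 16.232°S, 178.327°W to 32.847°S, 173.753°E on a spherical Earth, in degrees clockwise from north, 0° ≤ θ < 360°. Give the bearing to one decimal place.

Δλ = 173.753 − -178.327 = 352.080°; wrapped into (−180°, 180°]: -7.920°.
θ = atan2( sin Δλ · cos φ₂ , cos φ₁ · sin φ₂ − sin φ₁ · cos φ₂ · cos Δλ )
  = atan2(-0.11576, -0.28818) = -158.115° → normalised to [0°, 360°): 201.885°.

201.9°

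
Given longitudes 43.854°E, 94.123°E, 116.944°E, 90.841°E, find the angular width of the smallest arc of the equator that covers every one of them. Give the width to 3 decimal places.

Sort the longitudes: +43.854°, +90.841°, +94.123°, +116.944°.
Eastward gaps between consecutive values (wrapping around): 46.987°, 3.282°, 22.821°, 286.910°.
Largest gap = 286.910° ⇒ minimal covering band is its complement: 360° − 286.910° = 73.090°.
Band runs from +43.854° eastward to +116.944°.

73.090°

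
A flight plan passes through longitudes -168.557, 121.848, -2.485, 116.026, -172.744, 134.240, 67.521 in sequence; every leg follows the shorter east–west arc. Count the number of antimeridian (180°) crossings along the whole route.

Leg 1: -168.557° → +121.848°, shortest Δλ = -69.595° (west) — crosses 180°.
Leg 2: +121.848° → -2.485°, shortest Δλ = -124.333° (west) — does not cross 180°.
Leg 3: -2.485° → +116.026°, shortest Δλ = 118.511° (east) — does not cross 180°.
Leg 4: +116.026° → -172.744°, shortest Δλ = 71.23° (east) — crosses 180°.
Leg 5: -172.744° → +134.240°, shortest Δλ = -53.016° (west) — crosses 180°.
Leg 6: +134.240° → +67.521°, shortest Δλ = -66.719° (west) — does not cross 180°.
Total crossings: 3.

3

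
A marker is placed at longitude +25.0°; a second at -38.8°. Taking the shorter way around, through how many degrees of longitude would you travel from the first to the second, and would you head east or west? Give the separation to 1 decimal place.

Raw difference: -38.8 − 25.0 = -63.8°.
Normalise into (−180°, 180°]: -63.8° stays -63.8°.
Negative ⇒ the second point lies to the west; separation 63.8°.

63.8° west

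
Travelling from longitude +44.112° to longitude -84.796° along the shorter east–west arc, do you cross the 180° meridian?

No

Signed shortest Δλ = ((-84.796 − 44.112 + 180) mod 360) − 180 = -128.908°.
Going west by 128.908° from +44.112° reaches -84.796° without touching 180°.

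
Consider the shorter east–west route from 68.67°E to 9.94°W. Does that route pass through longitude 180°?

No

Signed shortest Δλ = ((-9.94 − 68.67 + 180) mod 360) − 180 = -78.61°.
Going west by 78.61° from +68.67° reaches -9.94° without touching 180°.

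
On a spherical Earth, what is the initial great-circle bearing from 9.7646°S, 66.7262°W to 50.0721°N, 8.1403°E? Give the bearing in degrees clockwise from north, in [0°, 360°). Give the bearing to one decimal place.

Δλ = 8.1403 − -66.7262 = 74.8665°.
θ = atan2( sin Δλ · cos φ₂ , cos φ₁ · sin φ₂ − sin φ₁ · cos φ₂ · cos Δλ )
  = atan2(0.61956, 0.78416) = 38.312° → normalised to [0°, 360°): 38.312°.

38.3°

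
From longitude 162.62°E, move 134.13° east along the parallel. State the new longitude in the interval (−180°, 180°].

Start at +162.62°; shift +134.13° → +296.75°.
+296.75° lies outside (−180°, 180°]; subtract 360° → -63.25°.

63.25°W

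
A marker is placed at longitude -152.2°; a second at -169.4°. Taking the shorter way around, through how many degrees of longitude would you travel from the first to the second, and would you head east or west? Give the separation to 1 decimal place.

Raw difference: -169.4 − -152.2 = -17.2°.
Normalise into (−180°, 180°]: -17.2° stays -17.2°.
Negative ⇒ the second point lies to the west; separation 17.2°.

17.2° west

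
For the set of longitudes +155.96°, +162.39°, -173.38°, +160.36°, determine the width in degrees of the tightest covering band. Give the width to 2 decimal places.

30.66°

Sort the longitudes: -173.38°, +155.96°, +160.36°, +162.39°.
Eastward gaps between consecutive values (wrapping around): 329.34°, 4.40°, 2.03°, 24.23°.
Largest gap = 329.34° ⇒ minimal covering band is its complement: 360° − 329.34° = 30.66°.
Band runs from +155.96° eastward to -173.38°, crossing the antimeridian.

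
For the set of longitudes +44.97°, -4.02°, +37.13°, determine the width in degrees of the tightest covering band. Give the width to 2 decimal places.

Sort the longitudes: -4.02°, +37.13°, +44.97°.
Eastward gaps between consecutive values (wrapping around): 41.15°, 7.84°, 311.01°.
Largest gap = 311.01° ⇒ minimal covering band is its complement: 360° − 311.01° = 48.99°.
Band runs from -4.02° eastward to +44.97°.

48.99°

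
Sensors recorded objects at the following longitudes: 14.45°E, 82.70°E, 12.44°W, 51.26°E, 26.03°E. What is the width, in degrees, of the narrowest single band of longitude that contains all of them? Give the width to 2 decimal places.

95.14°

Sort the longitudes: -12.44°, +14.45°, +26.03°, +51.26°, +82.70°.
Eastward gaps between consecutive values (wrapping around): 26.89°, 11.58°, 25.23°, 31.44°, 264.86°.
Largest gap = 264.86° ⇒ minimal covering band is its complement: 360° − 264.86° = 95.14°.
Band runs from -12.44° eastward to +82.70°.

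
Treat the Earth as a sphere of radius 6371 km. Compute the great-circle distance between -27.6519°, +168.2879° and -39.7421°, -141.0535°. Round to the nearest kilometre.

4808 km

Δλ = -141.0535 − 168.2879 = -309.3414°; wrapped into (−180°, 180°]: 50.6586°.
Δφ = -39.7421 − -27.6519 = -12.0902°.
a = sin²(Δφ/2) + cos φ₁ · cos φ₂ · sin²(Δλ/2) = 0.135753.
c = 2·atan2(√a, √(1−a)) = 0.75468 rad → d = 6371·c ≈ 4808.04 km.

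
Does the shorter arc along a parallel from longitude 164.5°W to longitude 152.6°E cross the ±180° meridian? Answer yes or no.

Yes

Naïve |152.6 − -164.5| = 317.1° > 180°, so the shorter arc goes the other way round — across 180°.
Signed shortest Δλ = ((152.6 − -164.5 + 180) mod 360) − 180 = -42.9°.
Going west by 42.9° from -164.5° passes through 180° before reaching +152.6°.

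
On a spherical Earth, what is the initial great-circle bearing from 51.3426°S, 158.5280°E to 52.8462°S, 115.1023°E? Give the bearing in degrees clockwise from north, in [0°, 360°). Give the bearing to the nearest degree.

Δλ = 115.1023 − 158.5280 = -43.4257°.
θ = atan2( sin Δλ · cos φ₂ , cos φ₁ · sin φ₂ − sin φ₁ · cos φ₂ · cos Δλ )
  = atan2(-0.41517, -0.15534) = -110.514° → normalised to [0°, 360°): 249.486°.

249°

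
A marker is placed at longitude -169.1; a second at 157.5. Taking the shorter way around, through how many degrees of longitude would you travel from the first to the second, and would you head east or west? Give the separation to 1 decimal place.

33.4° west

Raw difference: 157.5 − -169.1 = 326.6°.
Normalise into (−180°, 180°]: 326.6° − 360° = -33.4°.
Negative ⇒ the second point lies to the west; separation 33.4°.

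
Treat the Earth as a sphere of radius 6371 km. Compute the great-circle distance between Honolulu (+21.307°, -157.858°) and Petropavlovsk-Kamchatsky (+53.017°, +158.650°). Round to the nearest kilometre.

5095 km

Δλ = 158.650 − -157.858 = 316.508°; wrapped into (−180°, 180°]: -43.492°.
Δφ = 53.017 − 21.307 = 31.710°.
a = sin²(Δφ/2) + cos φ₁ · cos φ₂ · sin²(Δλ/2) = 0.151571.
c = 2·atan2(√a, √(1−a)) = 0.79979 rad → d = 6371·c ≈ 5095.46 km.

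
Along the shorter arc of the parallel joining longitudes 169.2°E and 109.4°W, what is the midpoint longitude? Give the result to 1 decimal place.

150.1°W

Signed shortest Δλ from +169.2° to -109.4° is +81.4°.
Midpoint longitude = +169.2° + (+81.4°)/2 = +169.2° + 40.7° = +209.9°.
Normalise into (−180°, 180°]: -150.1°.
(The naïve average (+169.2 + -109.4)/2 = 29.9° is on the wrong side of the globe.)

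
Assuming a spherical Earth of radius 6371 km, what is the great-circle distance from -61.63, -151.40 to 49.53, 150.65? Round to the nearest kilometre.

13386 km

Δλ = 150.65 − -151.40 = 302.05°; wrapped into (−180°, 180°]: -57.95°.
Δφ = 49.53 − -61.63 = 111.16°.
a = sin²(Δφ/2) + cos φ₁ · cos φ₂ · sin²(Δλ/2) = 0.752860.
c = 2·atan2(√a, √(1−a)) = 2.10101 rad → d = 6371·c ≈ 13385.56 km.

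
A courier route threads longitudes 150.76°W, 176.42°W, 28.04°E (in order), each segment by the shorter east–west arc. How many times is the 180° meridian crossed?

1

Leg 1: -150.76° → -176.42°, shortest Δλ = -25.66° (west) — does not cross 180°.
Leg 2: -176.42° → +28.04°, shortest Δλ = -155.54° (west) — crosses 180°.
Total crossings: 1.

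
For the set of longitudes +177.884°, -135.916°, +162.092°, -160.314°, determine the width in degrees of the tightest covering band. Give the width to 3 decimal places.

Sort the longitudes: -160.314°, -135.916°, +162.092°, +177.884°.
Eastward gaps between consecutive values (wrapping around): 24.398°, 298.008°, 15.792°, 21.802°.
Largest gap = 298.008° ⇒ minimal covering band is its complement: 360° − 298.008° = 61.992°.
Band runs from +162.092° eastward to -135.916°, crossing the antimeridian.

61.992°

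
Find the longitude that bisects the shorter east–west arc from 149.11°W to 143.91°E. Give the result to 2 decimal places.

177.40°E

Signed shortest Δλ from -149.11° to +143.91° is -66.98°.
Midpoint longitude = -149.11° + (-66.98°)/2 = -149.11° − 33.49° = -182.60°.
Normalise into (−180°, 180°]: +177.40°.
(The naïve average (-149.11 + +143.91)/2 = -2.6° is on the wrong side of the globe.)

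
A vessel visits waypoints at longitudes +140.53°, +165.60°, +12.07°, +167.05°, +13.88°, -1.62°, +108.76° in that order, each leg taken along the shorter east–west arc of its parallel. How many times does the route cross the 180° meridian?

Leg 1: +140.53° → +165.60°, shortest Δλ = 25.07° (east) — does not cross 180°.
Leg 2: +165.60° → +12.07°, shortest Δλ = -153.53° (west) — does not cross 180°.
Leg 3: +12.07° → +167.05°, shortest Δλ = 154.98° (east) — does not cross 180°.
Leg 4: +167.05° → +13.88°, shortest Δλ = -153.17° (west) — does not cross 180°.
Leg 5: +13.88° → -1.62°, shortest Δλ = -15.5° (west) — does not cross 180°.
Leg 6: -1.62° → +108.76°, shortest Δλ = 110.38° (east) — does not cross 180°.
Total crossings: 0.

0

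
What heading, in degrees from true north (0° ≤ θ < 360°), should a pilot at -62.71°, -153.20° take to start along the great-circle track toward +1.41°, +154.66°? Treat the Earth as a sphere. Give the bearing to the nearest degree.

Δλ = 154.66 − -153.20 = 307.86°; wrapped into (−180°, 180°]: -52.14°.
θ = atan2( sin Δλ · cos φ₂ , cos φ₁ · sin φ₂ − sin φ₁ · cos φ₂ · cos Δλ )
  = atan2(-0.78927, 0.55654) = -54.811° → normalised to [0°, 360°): 305.189°.

305°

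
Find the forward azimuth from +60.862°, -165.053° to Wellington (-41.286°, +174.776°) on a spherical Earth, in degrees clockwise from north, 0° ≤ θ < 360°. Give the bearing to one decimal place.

195.5°

Δλ = 174.776 − -165.053 = 339.829°; wrapped into (−180°, 180°]: -20.171°.
θ = atan2( sin Δλ · cos φ₂ , cos φ₁ · sin φ₂ − sin φ₁ · cos φ₂ · cos Δλ )
  = atan2(-0.25911, -0.93735) = -164.548° → normalised to [0°, 360°): 195.452°.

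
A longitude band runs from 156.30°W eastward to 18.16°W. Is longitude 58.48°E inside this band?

Band width going east from -156.30° to -18.16°: ((-18.16 − -156.30) mod 360) = 138.14°.
Offset of +58.48° east of the west edge: ((58.48 − -156.30) mod 360) = 214.78°.
214.78° > 138.14° ⇒ outside.

No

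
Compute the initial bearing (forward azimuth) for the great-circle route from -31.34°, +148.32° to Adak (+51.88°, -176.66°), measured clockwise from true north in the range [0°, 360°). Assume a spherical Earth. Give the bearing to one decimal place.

20.8°

Δλ = -176.66 − 148.32 = -324.98°; wrapped into (−180°, 180°]: 35.02°.
θ = atan2( sin Δλ · cos φ₂ , cos φ₁ · sin φ₂ − sin φ₁ · cos φ₂ · cos Δλ )
  = atan2(0.35425, 0.93488) = 20.753° → normalised to [0°, 360°): 20.753°.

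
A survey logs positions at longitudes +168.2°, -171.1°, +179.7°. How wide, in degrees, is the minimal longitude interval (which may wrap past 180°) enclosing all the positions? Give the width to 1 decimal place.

Sort the longitudes: -171.1°, +168.2°, +179.7°.
Eastward gaps between consecutive values (wrapping around): 339.3°, 11.5°, 9.2°.
Largest gap = 339.3° ⇒ minimal covering band is its complement: 360° − 339.3° = 20.7°.
Band runs from +168.2° eastward to -171.1°, crossing the antimeridian.

20.7°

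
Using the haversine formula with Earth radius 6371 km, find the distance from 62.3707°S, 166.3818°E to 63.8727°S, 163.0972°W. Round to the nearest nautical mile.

Δλ = -163.0972 − 166.3818 = -329.4790°; wrapped into (−180°, 180°]: 30.5210°.
Δφ = -63.8727 − -62.3707 = -1.5020°.
a = sin²(Δφ/2) + cos φ₁ · cos φ₂ · sin²(Δλ/2) = 0.014320.
c = 2·atan2(√a, √(1−a)) = 0.23991 rad → d = 6371·c ≈ 1528.44 km ≈ 825.29 nmi.

825 nmi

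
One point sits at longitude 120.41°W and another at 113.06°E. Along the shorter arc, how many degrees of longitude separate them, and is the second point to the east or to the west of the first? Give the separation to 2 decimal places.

Raw difference: 113.06 − -120.41 = 233.47°.
Normalise into (−180°, 180°]: 233.47° − 360° = -126.53°.
Negative ⇒ the second point lies to the west; separation 126.53°.

126.53° west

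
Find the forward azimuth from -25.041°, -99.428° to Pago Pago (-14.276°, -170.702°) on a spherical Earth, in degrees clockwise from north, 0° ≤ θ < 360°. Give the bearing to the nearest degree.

264°

Δλ = -170.702 − -99.428 = -71.274°.
θ = atan2( sin Δλ · cos φ₂ , cos φ₁ · sin φ₂ − sin φ₁ · cos φ₂ · cos Δλ )
  = atan2(-0.91782, -0.09172) = -95.707° → normalised to [0°, 360°): 264.293°.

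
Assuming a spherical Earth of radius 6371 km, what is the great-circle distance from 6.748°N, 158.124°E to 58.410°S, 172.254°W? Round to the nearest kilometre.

7715 km

Δλ = -172.254 − 158.124 = -330.378°; wrapped into (−180°, 180°]: 29.622°.
Δφ = -58.410 − 6.748 = -65.158°.
a = sin²(Δφ/2) + cos φ₁ · cos φ₂ · sin²(Δλ/2) = 0.323936.
c = 2·atan2(√a, √(1−a)) = 1.21095 rad → d = 6371·c ≈ 7714.97 km.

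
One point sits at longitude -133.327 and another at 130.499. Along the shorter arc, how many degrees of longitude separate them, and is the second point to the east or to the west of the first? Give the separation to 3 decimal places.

96.174° west

Raw difference: 130.499 − -133.327 = 263.826°.
Normalise into (−180°, 180°]: 263.826° − 360° = -96.174°.
Negative ⇒ the second point lies to the west; separation 96.174°.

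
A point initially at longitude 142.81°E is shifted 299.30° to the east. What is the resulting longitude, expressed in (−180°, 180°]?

Start at +142.81°; shift +299.30° → +442.11°.
+442.11° lies outside (−180°, 180°]; subtract 360° → +82.11°.

82.11°E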